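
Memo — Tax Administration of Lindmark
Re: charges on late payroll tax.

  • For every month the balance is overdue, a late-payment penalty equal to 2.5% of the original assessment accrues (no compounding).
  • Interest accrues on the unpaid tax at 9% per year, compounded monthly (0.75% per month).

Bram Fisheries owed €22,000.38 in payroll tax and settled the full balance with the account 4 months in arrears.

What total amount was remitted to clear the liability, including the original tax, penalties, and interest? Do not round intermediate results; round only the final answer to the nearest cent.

Late-payment penalty: 4 × 2.5% × €22,000.38 = €2,200.04…
Interest: €22,000.38 × ((1 + 0.0075)^4 − 1) = €22,000.38 × 0.0303392… = €667.4737…
Total = €22,000.38 + €2,200.0380 + €667.4737… = €24,867.89

€24,867.89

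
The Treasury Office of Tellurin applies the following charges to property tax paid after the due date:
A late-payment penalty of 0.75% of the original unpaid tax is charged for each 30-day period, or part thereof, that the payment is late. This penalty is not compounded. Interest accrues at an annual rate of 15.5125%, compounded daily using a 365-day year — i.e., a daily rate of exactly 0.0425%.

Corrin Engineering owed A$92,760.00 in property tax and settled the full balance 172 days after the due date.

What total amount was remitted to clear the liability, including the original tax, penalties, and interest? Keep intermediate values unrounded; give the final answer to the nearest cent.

Penalty periods: ⌈172/30⌉ = 6; penalty = 6 × 0.75% × A$92,760.00 = A$4,174.20
Interest: A$92,760.00 × ((1 + 0.000425)^172 − 1) = A$92,760.00 × 0.07582141… = A$7,033.1938…
Total = A$92,760.00 + A$4,174.2000 + A$7,033.1938… = A$103,967.39

A$103,967.39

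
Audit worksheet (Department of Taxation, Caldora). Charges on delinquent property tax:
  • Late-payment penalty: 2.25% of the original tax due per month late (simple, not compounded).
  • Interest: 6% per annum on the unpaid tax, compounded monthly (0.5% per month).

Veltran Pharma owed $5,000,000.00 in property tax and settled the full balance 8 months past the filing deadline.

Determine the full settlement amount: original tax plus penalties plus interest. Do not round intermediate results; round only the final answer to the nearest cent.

$6,103,535.22

Late-payment penalty: 8 × 2.25% × $5,000,000.00 = $900,000.00
Interest: $5,000,000.00 × ((1 + 0.005)^8 − 1) = $5,000,000.00 × 0.0407070… = $203,535.2196…
Total = $5,000,000.00 + $900,000.0000 + $203,535.2196… = $6,103,535.22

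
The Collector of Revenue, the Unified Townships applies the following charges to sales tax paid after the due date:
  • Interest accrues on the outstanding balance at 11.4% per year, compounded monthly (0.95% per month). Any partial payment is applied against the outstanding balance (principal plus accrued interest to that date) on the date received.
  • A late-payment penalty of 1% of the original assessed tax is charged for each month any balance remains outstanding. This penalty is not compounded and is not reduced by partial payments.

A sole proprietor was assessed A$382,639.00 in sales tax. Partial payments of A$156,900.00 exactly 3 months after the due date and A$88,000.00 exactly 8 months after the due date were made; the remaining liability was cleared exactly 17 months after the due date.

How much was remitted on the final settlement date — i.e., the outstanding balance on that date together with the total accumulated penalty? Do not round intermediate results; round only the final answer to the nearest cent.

A$239,488.14

Balance at month 3: A$382,639.0000 × (1 + 0.0095)^3 = A$393,648.1391…
After A$156,900.00 payment: A$393,648.1391… − A$156,900.00 = A$236,748.1391…
Balance at month 8: A$236,748.1391… × (1 + 0.0095)^5 = A$248,209.3804…
After A$88,000.00 payment: A$248,209.3804… − A$88,000.00 = A$160,209.3804…
Balance at month 17: A$160,209.3804… × (1 + 0.0095)^9 = A$174,439.5068…
Penalty: 17 × 1% × A$382,639.00 = A$65,048.63
Final settlement = outstanding balance + penalty = A$174,439.5068… + A$65,048.63 = A$239,488.14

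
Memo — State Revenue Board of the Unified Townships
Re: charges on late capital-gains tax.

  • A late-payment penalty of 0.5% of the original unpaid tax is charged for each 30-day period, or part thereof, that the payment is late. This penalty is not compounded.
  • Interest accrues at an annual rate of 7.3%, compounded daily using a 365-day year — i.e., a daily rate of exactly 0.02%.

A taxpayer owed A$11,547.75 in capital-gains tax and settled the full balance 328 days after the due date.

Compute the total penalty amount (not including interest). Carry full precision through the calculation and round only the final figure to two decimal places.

A$635.13

Penalty periods: ⌈328/30⌉ = 11; penalty = 11 × 0.5% × A$11,547.75 = A$635.13…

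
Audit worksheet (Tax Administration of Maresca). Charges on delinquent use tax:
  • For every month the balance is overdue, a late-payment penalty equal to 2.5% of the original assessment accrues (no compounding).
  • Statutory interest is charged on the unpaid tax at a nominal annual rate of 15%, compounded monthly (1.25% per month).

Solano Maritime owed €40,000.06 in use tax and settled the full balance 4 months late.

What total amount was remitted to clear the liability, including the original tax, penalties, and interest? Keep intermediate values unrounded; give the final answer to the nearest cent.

Late-payment penalty: 4 × 2.5% × €40,000.06 = €4,000.01…
Interest: €40,000.06 × ((1 + 0.0125)^4 − 1) = €40,000.06 × 0.0509453… = €2,037.8165…
Total = €40,000.06 + €4,000.0060 + €2,037.8165… = €46,037.88

€46,037.88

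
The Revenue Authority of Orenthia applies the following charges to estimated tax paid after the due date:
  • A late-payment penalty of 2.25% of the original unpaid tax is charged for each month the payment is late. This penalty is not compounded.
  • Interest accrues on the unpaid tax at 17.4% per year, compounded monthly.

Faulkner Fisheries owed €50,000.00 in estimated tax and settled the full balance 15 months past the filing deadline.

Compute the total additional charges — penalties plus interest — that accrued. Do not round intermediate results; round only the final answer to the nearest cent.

Late-payment penalty = 2.25% × €50,000.00 × 15 mo = €16,875.00
Interest (17.4%/yr ÷ 12 = 1.45%/month): €50,000.00 × ((1 + 0.0145)^15 − 1) = €12,051.2843…
Penalties + interest = €16,875.0000 + €12,051.2843… = €28,926.28

€28,926.28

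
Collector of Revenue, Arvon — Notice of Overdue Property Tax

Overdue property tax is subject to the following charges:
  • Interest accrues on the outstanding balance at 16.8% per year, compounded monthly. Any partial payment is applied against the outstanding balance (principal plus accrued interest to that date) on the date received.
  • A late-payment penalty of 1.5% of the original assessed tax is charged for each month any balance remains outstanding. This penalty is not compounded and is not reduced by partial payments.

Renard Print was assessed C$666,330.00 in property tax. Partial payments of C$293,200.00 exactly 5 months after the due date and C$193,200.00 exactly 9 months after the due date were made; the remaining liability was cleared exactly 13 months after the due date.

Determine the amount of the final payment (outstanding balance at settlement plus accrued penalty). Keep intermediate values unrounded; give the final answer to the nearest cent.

C$396,323.10

Monthly rate = 16.8% ÷ 12 = 1.4%
Balance at month 5: C$666,330.0000 × (1 + 0.014)^5 = C$714,297.5192…
After C$293,200.00 payment: C$714,297.5192… − C$293,200.00 = C$421,097.5192…
Balance at month 9: C$421,097.5192… × (1 + 0.014)^4 = C$445,178.8291…
After C$193,200.00 payment: C$445,178.8291… − C$193,200.00 = C$251,978.8291…
Balance at month 13: C$251,978.8291… × (1 + 0.014)^4 = C$266,388.7461…
Penalty: 13 × 1.5% × C$666,330.00 = C$129,934.35
Final settlement = outstanding balance + penalty = C$266,388.7461… + C$129,934.35 = C$396,323.10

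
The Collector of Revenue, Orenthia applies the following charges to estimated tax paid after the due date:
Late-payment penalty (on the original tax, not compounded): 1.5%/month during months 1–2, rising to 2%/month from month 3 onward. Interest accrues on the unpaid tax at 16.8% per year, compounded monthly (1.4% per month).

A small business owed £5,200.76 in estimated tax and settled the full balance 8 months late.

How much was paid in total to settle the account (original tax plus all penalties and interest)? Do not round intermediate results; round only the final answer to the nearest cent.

Penalty, months 1–2: 2 × 1.5% × £5,200.76 = £156.02…
Penalty, months 3–8: 6 × 2% × £5,200.76 = £624.09…
Interest: £5,200.76 × ((1 + 0.014)^8 − 1) = £5,200.76 × 0.1176444… = £611.8402…
Total = £5,200.76 + £780.1140 + £611.8402… = £6,592.71

£6,592.71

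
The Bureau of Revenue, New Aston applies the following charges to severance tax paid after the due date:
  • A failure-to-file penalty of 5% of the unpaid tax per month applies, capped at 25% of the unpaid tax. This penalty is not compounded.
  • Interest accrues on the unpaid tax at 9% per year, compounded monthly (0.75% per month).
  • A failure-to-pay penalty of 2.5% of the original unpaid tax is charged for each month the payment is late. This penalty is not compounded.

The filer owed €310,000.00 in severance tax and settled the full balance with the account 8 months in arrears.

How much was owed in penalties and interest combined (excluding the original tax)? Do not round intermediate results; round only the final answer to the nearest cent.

Failure-to-file: 8 × 5% × €310,000.00 = €124,000.00, capped at 25% × €310,000.00 = €77,500.00
Failure-to-pay penalty: 8 × 2.5% × €310,000.00 = €62,000.00
Interest: €310,000.00 × ((1 + 0.0075)^8 − 1) = €310,000.00 × 0.0615988… = €19,095.6428…
Penalties + interest = €139,500.0000 + €19,095.6428… = €158,595.64

€158,595.64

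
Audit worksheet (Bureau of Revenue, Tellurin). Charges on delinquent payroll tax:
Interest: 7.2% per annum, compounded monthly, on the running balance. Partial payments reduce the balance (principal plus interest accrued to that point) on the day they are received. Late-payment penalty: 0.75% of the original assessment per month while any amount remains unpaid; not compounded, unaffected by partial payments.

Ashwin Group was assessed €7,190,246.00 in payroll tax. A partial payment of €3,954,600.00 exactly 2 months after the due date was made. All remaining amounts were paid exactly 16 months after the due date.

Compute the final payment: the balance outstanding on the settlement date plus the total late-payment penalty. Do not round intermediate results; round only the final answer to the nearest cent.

Monthly rate = 7.2% ÷ 12 = 0.6%
Balance at month 2: €7,190,246.0000 × (1 + 0.006)^2 = €7,276,787.8009…
After €3,954,600.00 payment: €7,276,787.8009… − €3,954,600.00 = €3,322,187.8009…
Balance at month 16: €3,322,187.8009… × (1 + 0.006)^14 = €3,612,400.6291…
Penalty: 16 × 0.75% × €7,190,246.00 = €862,829.52
Final settlement = outstanding balance + penalty = €3,612,400.6291… + €862,829.52 = €4,475,230.15

€4,475,230.15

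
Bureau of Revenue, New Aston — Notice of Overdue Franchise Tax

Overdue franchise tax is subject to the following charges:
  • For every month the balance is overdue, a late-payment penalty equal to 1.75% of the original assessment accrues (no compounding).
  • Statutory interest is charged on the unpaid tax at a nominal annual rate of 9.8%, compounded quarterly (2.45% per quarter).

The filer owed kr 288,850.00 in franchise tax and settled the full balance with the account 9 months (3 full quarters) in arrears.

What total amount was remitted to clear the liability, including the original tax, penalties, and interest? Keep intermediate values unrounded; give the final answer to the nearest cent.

Late-payment penalty = 1.75% × kr 288,850.00 × 9 mo = kr 45,493.88…
Interest: kr 288,850.00 × ((1 + 0.0245)^3 − 1) = kr 288,850.00 × 0.0753155… = kr 21,754.8695…
Total = kr 288,850.00 + kr 45,493.8750 + kr 21,754.8695… = kr 356,098.74

kr 356,098.74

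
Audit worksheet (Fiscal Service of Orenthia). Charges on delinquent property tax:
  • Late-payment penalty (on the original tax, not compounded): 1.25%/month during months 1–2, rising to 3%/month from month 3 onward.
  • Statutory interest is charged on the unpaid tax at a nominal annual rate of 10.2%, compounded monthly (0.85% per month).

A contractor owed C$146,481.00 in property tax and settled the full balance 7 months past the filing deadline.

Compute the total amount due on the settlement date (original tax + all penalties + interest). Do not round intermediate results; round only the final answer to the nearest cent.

C$181,056.22

Penalty, months 1–2: 2 × 1.25% × C$146,481.00 = C$3,662.03…
Penalty, months 3–7: 5 × 3% × C$146,481.00 = C$21,972.15
Interest: C$146,481.00 × ((1 + 0.0085)^7 − 1) = C$146,481.00 × 0.0610389… = C$8,941.0432…
Total = C$146,481.00 + C$25,634.1750 + C$8,941.0432… = C$181,056.22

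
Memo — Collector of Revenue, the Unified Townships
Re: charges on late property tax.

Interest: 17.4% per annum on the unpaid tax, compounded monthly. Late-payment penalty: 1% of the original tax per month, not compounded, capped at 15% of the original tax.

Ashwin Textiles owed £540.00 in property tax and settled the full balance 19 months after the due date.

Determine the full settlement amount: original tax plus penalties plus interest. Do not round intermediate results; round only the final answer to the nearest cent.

£790.88

Penalty (uncapped): 19 × 1% × £540.00 = £102.60; cap = 15% × £540.00 = £81.00 → penalty = £81.00
Interest (17.4%/yr ÷ 12 = 1.45%/month): £540.00 × ((1 + 0.0145)^19 − 1) = £169.8764…
Total = £540.00 + £81.0000 + £169.8764… = £790.88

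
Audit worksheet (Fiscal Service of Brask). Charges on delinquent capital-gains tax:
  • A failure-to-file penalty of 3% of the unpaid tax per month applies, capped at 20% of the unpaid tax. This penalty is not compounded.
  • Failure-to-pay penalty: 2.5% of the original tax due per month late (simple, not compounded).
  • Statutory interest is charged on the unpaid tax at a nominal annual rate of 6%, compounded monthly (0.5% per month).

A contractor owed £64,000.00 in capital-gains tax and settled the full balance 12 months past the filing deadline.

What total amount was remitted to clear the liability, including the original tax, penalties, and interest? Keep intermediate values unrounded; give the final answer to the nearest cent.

Failure-to-file: 12 × 3% × £64,000.00 = £23,040.00, capped at 20% × £64,000.00 = £12,800.00
Failure-to-pay penalty: 12 × 2.5% × £64,000.00 = £19,200.00
Interest: £64,000.00 × ((1 + 0.005)^12 − 1) = £64,000.00 × 0.0616778… = £3,947.3800…
Total = £64,000.00 + £32,000.0000 + £3,947.3800… = £99,947.38

£99,947.38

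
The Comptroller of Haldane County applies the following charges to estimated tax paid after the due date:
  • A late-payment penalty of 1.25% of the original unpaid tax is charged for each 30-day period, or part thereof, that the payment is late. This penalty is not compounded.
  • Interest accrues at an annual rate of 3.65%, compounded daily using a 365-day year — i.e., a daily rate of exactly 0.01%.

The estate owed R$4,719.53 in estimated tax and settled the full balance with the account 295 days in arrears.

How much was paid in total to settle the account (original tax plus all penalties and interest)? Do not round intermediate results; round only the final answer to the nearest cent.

Penalty periods: ⌈295/30⌉ = 10; penalty = 10 × 1.25% × R$4,719.53 = R$589.94…
Interest: R$4,719.53 × ((1 + 0.0001)^295 − 1) = R$4,719.53 × 0.02993792… = R$141.2929…
Total = R$4,719.53 + R$589.9413… + R$141.2929… = R$5,450.76

R$5,450.76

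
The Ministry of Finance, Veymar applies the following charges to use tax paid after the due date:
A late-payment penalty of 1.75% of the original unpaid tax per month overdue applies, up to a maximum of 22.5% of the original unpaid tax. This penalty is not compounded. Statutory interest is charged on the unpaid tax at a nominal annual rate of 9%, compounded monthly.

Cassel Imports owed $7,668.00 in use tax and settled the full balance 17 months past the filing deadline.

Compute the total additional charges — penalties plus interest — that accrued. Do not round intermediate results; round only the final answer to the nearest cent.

$2,763.89

Penalty (uncapped): 17 × 1.75% × $7,668.00 = $2,281.23; cap = 22.5% × $7,668.00 = $1,725.30 → penalty = $1,725.30
Interest (9%/yr ÷ 12 = 0.75%/month): $7,668.00 × ((1 + 0.0075)^17 − 1) = $1,038.5888…
Penalties + interest = $1,725.3000 + $1,038.5888… = $2,763.89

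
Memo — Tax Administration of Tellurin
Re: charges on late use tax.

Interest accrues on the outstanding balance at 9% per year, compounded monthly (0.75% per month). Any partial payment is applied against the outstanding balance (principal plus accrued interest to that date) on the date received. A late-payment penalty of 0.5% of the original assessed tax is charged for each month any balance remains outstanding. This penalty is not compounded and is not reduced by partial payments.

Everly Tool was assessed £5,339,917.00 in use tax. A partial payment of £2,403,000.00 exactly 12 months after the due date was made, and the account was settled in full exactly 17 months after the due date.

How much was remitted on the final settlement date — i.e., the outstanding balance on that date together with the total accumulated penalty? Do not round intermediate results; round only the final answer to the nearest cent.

Balance at month 12: £5,339,917.0000 × (1 + 0.0075)^12 = £5,840,838.0476…
After £2,403,000.00 payment: £5,840,838.0476… − £2,403,000.00 = £3,437,838.0476…
Balance at month 17: £3,437,838.0476… × (1 + 0.0075)^5 = £3,568,705.3161…
Penalty: 17 × 0.5% × £5,339,917.00 = £453,892.95…
Final settlement = outstanding balance + penalty = £3,568,705.3161… + £453,892.95… = £4,022,598.26

£4,022,598.26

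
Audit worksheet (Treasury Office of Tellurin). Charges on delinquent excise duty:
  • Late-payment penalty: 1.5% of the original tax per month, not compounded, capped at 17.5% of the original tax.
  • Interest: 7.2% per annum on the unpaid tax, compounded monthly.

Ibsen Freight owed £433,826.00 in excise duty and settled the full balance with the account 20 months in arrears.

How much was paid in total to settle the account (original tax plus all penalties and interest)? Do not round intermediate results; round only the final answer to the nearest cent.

Penalty (uncapped): 20 × 1.5% × £433,826.00 = £130,147.80; cap = 17.5% × £433,826.00 = £75,919.55 → penalty = £75,919.55
Interest (7.2%/yr ÷ 12 = 0.6%/month): £433,826.00 × ((1 + 0.006)^20 − 1) = £55,136.0923…
Total = £433,826.00 + £75,919.5500 + £55,136.0923… = £564,881.64

£564,881.64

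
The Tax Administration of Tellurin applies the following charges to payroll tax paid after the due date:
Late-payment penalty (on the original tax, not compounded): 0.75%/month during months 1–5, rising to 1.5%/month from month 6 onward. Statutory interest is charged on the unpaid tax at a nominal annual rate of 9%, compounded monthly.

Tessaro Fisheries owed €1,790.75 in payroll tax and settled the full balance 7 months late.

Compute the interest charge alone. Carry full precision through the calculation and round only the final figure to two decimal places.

€96.16

Interest (9%/yr ÷ 12 = 0.75%/month): €1,790.75 × ((1 + 0.0075)^7 − 1) = €96.1563…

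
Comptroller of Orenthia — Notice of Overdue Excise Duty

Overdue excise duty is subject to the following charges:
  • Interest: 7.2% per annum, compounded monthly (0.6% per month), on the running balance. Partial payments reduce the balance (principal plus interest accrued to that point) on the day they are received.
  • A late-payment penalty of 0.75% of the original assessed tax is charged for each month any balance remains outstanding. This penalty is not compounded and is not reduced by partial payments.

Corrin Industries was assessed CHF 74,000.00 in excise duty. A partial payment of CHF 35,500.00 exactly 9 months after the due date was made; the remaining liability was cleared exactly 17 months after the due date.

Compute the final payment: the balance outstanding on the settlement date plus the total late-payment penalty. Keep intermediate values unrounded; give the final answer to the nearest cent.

Balance at month 9: CHF 74,000.0000 × (1 + 0.006)^9 = CHF 78,093.2588…
After CHF 35,500.00 payment: CHF 78,093.2588… − CHF 35,500.00 = CHF 42,593.2588…
Balance at month 17: CHF 42,593.2588… × (1 + 0.006)^8 = CHF 44,681.1883…
Penalty: 17 × 0.75% × CHF 74,000.00 = CHF 9,435.00
Final settlement = outstanding balance + penalty = CHF 44,681.1883… + CHF 9,435.00 = CHF 54,116.19

CHF 54,116.19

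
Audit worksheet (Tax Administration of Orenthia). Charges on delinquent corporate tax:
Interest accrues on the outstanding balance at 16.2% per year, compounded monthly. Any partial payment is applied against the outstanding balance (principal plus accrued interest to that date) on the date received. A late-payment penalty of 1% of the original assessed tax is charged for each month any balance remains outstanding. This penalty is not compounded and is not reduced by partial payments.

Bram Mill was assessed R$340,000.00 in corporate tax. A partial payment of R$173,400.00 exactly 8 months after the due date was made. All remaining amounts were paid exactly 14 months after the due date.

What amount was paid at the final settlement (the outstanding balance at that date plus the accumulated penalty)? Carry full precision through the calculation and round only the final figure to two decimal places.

R$269,886.88

Monthly rate = 16.2% ÷ 12 = 1.35%
Balance at month 8: R$340,000.0000 × (1 + 0.0135)^8 = R$378,502.6647…
After R$173,400.00 payment: R$378,502.6647… − R$173,400.00 = R$205,102.6647…
Balance at month 14: R$205,102.6647… × (1 + 0.0135)^6 = R$222,286.8752…
Penalty: 14 × 1% × R$340,000.00 = R$47,600.00
Final settlement = outstanding balance + penalty = R$222,286.8752… + R$47,600.00 = R$269,886.88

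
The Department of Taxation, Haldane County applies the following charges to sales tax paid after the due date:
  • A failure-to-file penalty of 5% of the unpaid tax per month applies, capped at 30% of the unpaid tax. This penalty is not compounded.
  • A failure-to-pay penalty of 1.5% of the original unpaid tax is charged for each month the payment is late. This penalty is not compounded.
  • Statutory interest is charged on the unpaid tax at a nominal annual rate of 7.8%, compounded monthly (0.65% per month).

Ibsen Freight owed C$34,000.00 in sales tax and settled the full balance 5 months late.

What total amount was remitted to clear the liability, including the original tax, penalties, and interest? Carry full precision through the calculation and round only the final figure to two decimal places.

C$46,169.46

Failure-to-file: 5 × 5% × C$34,000.00 = C$8,500.00 (under the 30% cap)
Failure-to-pay penalty = 1.5% × C$34,000.00 × 5 mo = C$2,550.00
Interest: C$34,000.00 × ((1 + 0.0065)^5 − 1) = C$34,000.00 × 0.0329253… = C$1,119.4587…
Total = C$34,000.00 + C$11,050.0000 + C$1,119.4587… = C$46,169.46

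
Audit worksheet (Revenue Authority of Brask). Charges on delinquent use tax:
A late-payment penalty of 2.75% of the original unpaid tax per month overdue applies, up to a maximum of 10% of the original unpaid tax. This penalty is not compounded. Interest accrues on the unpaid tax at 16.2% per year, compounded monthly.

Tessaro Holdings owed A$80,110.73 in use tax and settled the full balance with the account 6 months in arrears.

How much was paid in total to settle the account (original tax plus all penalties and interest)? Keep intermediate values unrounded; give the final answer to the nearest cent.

Penalty (uncapped): 6 × 2.75% × A$80,110.73 = A$13,218.27…; cap = 10% × A$80,110.73 = A$8,011.07… → penalty = A$8,011.07…
Interest (16.2%/yr ÷ 12 = 1.35%/month): A$80,110.73 × ((1 + 0.0135)^6 − 1) = A$6,711.9540…
Total = A$80,110.73 + A$8,011.0730 + A$6,711.9540… = A$94,833.76

A$94,833.76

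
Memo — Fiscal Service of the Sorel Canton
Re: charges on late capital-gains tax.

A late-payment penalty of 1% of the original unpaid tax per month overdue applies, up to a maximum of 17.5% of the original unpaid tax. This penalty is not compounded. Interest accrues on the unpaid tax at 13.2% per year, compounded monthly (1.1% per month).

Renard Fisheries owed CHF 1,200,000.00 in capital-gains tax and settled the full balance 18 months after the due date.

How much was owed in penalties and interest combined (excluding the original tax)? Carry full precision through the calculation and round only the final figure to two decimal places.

CHF 471,174.37

Penalty (uncapped): 18 × 1% × CHF 1,200,000.00 = CHF 216,000.00; cap = 17.5% × CHF 1,200,000.00 = CHF 210,000.00 → penalty = CHF 210,000.00
Interest: CHF 1,200,000.00 × ((1 + 0.011)^18 − 1) = CHF 1,200,000.00 × 0.2176453… = CHF 261,174.3730…
Penalties + interest = CHF 210,000.0000 + CHF 261,174.3730… = CHF 471,174.37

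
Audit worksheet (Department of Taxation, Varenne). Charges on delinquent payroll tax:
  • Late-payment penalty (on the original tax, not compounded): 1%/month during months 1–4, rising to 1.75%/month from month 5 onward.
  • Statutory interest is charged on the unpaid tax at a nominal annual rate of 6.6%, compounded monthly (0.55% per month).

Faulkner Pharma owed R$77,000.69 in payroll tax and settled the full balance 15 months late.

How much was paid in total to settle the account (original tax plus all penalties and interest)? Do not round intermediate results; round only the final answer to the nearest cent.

Penalty, months 1–4: 4 × 1% × R$77,000.69 = R$3,080.03…
Penalty, months 5–15: 11 × 1.75% × R$77,000.69 = R$14,822.63…
Interest: R$77,000.69 × ((1 + 0.0055)^15 − 1) = R$77,000.69 × 0.0857532… = R$6,603.0567…
Total = R$77,000.69 + R$17,902.6604… + R$6,603.0567… = R$101,506.41

R$101,506.41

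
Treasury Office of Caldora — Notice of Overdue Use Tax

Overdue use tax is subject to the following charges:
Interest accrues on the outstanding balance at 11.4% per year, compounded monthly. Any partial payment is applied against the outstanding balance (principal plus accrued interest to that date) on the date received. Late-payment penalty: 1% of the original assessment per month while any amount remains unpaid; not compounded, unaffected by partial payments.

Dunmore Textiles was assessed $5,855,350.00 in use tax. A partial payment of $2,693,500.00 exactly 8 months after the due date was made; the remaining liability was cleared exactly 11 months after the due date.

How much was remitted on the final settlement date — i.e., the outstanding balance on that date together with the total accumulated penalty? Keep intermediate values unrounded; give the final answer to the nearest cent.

Monthly rate = 11.4% ÷ 12 = 0.95%
Balance at month 8: $5,855,350.0000 × (1 + 0.0095)^8 = $6,315,437.5663…
After $2,693,500.00 payment: $6,315,437.5663… − $2,693,500.00 = $3,621,937.5663…
Balance at month 11: $3,621,937.5663… × (1 + 0.0095)^3 = $3,726,146.5319…
Penalty: 11 × 1% × $5,855,350.00 = $644,088.50
Final settlement = outstanding balance + penalty = $3,726,146.5319… + $644,088.50 = $4,370,235.03

$4,370,235.03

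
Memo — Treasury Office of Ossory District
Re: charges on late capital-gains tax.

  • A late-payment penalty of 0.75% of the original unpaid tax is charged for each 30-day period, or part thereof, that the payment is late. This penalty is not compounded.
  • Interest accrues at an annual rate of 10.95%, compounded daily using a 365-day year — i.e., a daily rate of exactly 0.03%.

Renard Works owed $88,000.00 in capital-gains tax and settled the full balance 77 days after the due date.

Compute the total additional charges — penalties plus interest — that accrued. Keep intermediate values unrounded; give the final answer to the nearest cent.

Penalty periods: ⌈77/30⌉ = 3; penalty = 3 × 0.75% × $88,000.00 = $1,980.00
Interest: $88,000.00 × ((1 + 0.0003)^77 − 1) = $88,000.00 × 0.02336533… = $2,056.1487…
Penalties + interest = $1,980.0000 + $2,056.1487… = $4,036.15

$4,036.15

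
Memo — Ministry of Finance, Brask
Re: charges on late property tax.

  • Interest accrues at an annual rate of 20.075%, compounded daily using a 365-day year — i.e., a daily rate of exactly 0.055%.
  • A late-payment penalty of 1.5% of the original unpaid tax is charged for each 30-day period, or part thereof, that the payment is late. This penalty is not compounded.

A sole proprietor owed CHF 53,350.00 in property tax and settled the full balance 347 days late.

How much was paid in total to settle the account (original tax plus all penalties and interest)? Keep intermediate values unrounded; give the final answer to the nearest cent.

Penalty periods: ⌈347/30⌉ = 12; penalty = 12 × 1.5% × CHF 53,350.00 = CHF 9,603.00
Interest: CHF 53,350.00 × ((1 + 0.00055)^347 − 1) = CHF 53,350.00 × 0.21021440… = CHF 11,214.9383…
Total = CHF 53,350.00 + CHF 9,603.0000 + CHF 11,214.9383… = CHF 74,167.94

CHF 74,167.94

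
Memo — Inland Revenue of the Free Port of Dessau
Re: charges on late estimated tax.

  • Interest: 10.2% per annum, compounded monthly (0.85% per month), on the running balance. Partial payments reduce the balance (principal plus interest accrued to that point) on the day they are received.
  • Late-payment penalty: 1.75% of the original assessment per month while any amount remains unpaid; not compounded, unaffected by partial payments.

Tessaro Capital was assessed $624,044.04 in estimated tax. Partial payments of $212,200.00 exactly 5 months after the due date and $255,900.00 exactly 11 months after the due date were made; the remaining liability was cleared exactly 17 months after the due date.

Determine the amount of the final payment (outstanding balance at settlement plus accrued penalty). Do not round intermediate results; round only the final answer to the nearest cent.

$402,155.00

Balance at month 5: $624,044.0400 × (1 + 0.0085)^5 = $651,020.6322…
After $212,200.00 payment: $651,020.6322… − $212,200.00 = $438,820.6322…
Balance at month 11: $438,820.6322… × (1 + 0.0085)^6 = $461,681.4806…
After $255,900.00 payment: $461,681.4806… − $255,900.00 = $205,781.4806…
Balance at month 17: $205,781.4806… × (1 + 0.0085)^6 = $216,501.8955…
Penalty: 17 × 1.75% × $624,044.04 = $185,653.10…
Final settlement = outstanding balance + penalty = $216,501.8955… + $185,653.10… = $402,155.00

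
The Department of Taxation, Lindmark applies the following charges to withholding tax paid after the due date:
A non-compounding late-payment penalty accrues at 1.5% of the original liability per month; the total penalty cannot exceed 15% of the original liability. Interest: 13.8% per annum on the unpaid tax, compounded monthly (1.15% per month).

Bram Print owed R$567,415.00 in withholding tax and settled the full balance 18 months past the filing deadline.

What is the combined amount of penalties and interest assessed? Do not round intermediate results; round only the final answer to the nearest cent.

R$214,783.92

Penalty (uncapped): 18 × 1.5% × R$567,415.00 = R$153,202.05; cap = 15% × R$567,415.00 = R$85,112.25 → penalty = R$85,112.25
Interest: R$567,415.00 × ((1 + 0.0115)^18 − 1) = R$567,415.00 × 0.2285306… = R$129,671.6738…
Penalties + interest = R$85,112.2500 + R$129,671.6738… = R$214,783.92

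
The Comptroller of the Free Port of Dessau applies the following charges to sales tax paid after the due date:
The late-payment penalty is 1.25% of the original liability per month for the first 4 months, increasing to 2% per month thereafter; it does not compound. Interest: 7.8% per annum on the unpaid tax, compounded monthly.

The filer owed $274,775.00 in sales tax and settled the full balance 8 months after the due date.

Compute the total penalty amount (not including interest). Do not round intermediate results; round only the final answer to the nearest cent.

$35,720.75

Penalty, months 1–4: 4 × 1.25% × $274,775.00 = $13,738.75
Penalty, months 5–8: 4 × 2% × $274,775.00 = $21,982.00
Total penalty = $13,738.75 + $21,982.00 = $35,720.75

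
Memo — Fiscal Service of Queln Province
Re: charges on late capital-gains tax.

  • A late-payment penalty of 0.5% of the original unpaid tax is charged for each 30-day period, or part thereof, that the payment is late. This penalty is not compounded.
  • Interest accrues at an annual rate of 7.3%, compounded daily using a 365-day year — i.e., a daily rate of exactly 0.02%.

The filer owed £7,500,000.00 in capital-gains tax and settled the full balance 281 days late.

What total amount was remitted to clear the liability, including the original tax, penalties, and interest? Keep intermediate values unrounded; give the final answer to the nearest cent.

£8,308,524.60

Penalty periods: ⌈281/30⌉ = 10; penalty = 10 × 0.5% × £7,500,000.00 = £375,000.00
Interest: £7,500,000.00 × ((1 + 0.0002)^281 − 1) = £7,500,000.00 × 0.05780328… = £433,524.6026…
Total = £7,500,000.00 + £375,000.0000 + £433,524.6026… = £8,308,524.60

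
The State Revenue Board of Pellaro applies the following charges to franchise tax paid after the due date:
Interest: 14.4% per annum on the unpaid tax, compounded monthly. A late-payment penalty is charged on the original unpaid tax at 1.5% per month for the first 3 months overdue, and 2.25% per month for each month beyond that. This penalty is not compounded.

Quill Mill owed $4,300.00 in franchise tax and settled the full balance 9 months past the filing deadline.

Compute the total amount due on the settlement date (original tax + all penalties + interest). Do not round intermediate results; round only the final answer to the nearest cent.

Penalty, months 1–3: 3 × 1.5% × $4,300.00 = $193.50
Penalty, months 4–9: 6 × 2.25% × $4,300.00 = $580.50
Interest (14.4%/yr ÷ 12 = 1.2%/month): $4,300.00 × ((1 + 0.012)^9 − 1) = $487.3267…
Total = $4,300.00 + $774.0000 + $487.3267… = $5,561.33

$5,561.33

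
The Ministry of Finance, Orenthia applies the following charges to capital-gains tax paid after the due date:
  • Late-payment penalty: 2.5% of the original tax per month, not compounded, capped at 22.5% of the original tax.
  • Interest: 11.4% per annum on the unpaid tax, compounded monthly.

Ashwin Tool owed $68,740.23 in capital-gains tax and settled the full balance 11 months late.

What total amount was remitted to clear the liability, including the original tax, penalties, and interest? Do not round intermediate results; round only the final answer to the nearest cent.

Penalty (uncapped): 11 × 2.5% × $68,740.23 = $18,903.56…; cap = 22.5% × $68,740.23 = $15,466.55… → penalty = $15,466.55…
Interest (11.4%/yr ÷ 12 = 0.95%/month): $68,740.23 × ((1 + 0.0095)^11 − 1) = $7,534.4751…
Total = $68,740.23 + $15,466.5518… + $7,534.4751… = $91,741.26

$91,741.26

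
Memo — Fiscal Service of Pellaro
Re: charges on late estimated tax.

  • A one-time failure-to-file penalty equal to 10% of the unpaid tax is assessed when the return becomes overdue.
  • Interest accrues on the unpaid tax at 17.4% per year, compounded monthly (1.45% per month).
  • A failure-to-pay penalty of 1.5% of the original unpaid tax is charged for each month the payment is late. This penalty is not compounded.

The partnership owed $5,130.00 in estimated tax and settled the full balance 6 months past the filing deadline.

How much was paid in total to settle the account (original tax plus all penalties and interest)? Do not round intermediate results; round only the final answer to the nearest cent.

Failure-to-file penalty: 10% × $5,130.00 = $513.00
Failure-to-pay penalty: 6 × 1.5% × $5,130.00 = $461.70
Interest: $5,130.00 × ((1 + 0.0145)^6 − 1) = $5,130.00 × 0.0902154… = $462.8049…
Total = $5,130.00 + $974.7000 + $462.8049… = $6,567.50

$6,567.50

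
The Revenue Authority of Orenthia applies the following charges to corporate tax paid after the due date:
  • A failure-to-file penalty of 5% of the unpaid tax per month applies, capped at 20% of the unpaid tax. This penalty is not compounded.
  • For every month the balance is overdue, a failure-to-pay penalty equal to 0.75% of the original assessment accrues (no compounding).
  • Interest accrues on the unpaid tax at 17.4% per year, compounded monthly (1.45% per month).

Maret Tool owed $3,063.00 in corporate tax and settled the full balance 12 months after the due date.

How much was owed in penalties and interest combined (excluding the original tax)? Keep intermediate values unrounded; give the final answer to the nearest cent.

Failure-to-file: 12 × 5% × $3,063.00 = $1,837.80, capped at 20% × $3,063.00 = $612.60
Failure-to-pay penalty = 0.75% × $3,063.00 × 12 mo = $275.67
Interest: $3,063.00 × ((1 + 0.0145)^12 − 1) = $3,063.00 × 0.1885696… = $577.5887…
Penalties + interest = $888.2700 + $577.5887… = $1,465.86

$1,465.86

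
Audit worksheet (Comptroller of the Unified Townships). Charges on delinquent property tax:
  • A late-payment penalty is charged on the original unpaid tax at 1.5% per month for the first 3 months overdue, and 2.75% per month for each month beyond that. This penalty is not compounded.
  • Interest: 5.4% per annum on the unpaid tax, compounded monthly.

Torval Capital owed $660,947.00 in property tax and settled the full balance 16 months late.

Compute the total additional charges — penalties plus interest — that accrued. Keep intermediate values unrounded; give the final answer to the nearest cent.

Penalty, months 1–3: 3 × 1.5% × $660,947.00 = $29,742.62…
Penalty, months 4–16: 13 × 2.75% × $660,947.00 = $236,288.55…
Interest (5.4%/yr ÷ 12 = 0.45%/month): $660,947.00 × ((1 + 0.0045)^16 − 1) = $49,228.5120…
Penalties + interest = $266,031.1675 + $49,228.5120… = $315,259.68

$315,259.68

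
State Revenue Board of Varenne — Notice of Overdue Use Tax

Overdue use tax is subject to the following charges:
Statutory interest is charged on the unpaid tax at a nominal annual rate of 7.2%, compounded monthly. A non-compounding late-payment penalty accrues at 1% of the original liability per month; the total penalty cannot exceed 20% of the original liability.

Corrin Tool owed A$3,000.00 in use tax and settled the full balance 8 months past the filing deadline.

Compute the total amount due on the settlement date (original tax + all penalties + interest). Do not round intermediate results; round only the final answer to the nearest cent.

A$3,387.06

Penalty: 8 × 1% × A$3,000.00 = A$240.00 (below the 20% cap of A$600.00)
Interest (7.2%/yr ÷ 12 = 0.6%/month): A$3,000.00 × ((1 + 0.006)^8 − 1) = A$147.0606…
Total = A$3,000.00 + A$240.0000 + A$147.0606… = A$3,387.06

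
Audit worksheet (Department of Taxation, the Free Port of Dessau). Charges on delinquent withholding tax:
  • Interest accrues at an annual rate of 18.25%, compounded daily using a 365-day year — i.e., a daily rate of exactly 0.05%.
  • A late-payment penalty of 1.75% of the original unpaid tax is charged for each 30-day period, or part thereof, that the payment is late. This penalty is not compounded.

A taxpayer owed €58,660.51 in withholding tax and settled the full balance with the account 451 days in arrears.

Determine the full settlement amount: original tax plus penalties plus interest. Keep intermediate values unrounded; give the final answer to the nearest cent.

€89,919.43

Penalty periods: ⌈451/30⌉ = 16; penalty = 16 × 1.75% × €58,660.51 = €16,424.94…
Interest: €58,660.51 × ((1 + 0.0005)^451 − 1) = €58,660.51 × 0.25287842… = €14,833.9774…
Total = €58,660.51 + €16,424.9428 + €14,833.9774… = €89,919.43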